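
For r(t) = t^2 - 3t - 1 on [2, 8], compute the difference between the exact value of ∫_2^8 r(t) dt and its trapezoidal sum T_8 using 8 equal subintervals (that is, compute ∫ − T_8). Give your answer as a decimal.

Exact integral: ∫_2^8 r(t) dt = 72.
T_8 = 72.5625.
Error = 72 − 72.5625 = -0.5625.

-0.5625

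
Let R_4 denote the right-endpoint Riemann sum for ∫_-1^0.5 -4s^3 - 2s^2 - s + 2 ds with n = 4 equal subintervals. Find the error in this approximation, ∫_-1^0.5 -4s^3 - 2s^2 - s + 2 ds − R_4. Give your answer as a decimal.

0.80859375

Exact integral: ∫_-1^0.5 f(s) ds = 3.5625.
R_4 = 2.75390625.
Error = 3.5625 − 2.75390625 = 0.80859375.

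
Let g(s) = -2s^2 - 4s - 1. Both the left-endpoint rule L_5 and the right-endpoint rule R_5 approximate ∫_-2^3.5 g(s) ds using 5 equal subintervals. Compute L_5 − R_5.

L_5 = -36.96.
R_5 = -79.31.
L_5 − R_5 = 42.35.

42.35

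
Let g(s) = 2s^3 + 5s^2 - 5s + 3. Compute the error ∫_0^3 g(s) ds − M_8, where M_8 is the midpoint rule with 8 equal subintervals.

Exact integral: ∫_0^3 g(s) ds = 72.
M_8 = 71.5078125.
Error = 72 − 71.5078125 = 0.4921875.

0.4921875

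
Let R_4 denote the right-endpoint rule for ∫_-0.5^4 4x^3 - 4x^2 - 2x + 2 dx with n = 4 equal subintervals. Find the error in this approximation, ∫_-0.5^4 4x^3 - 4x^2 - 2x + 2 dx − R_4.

Exact integral: ∫_-0.5^4 f(x) dx = 163.6875.
R_4 = 283.60546875.
Error = 163.6875 − 283.60546875 = -119.91796875.

-119.91796875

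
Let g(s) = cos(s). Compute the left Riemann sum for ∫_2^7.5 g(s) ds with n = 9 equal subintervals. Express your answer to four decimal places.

-0.2053

Δs = (7.5 − 2)/9 = 11/18.
Left endpoints: 2, 47/18, 29/9, 23/6, 40/9, 91/18, 17/3, 113/18, 62/9.
g(2) ≈ -0.4161, g(47/18) ≈ -0.8626, g(29/9) ≈ -0.9968, g(23/6) ≈ -0.7701, g(40/9) ≈ -0.2647, g(91/18) ≈ 0.3365, g(17/3) ≈ 0.8159, g(113/18) ≈ 1.0000, g(62/9) ≈ 0.8221.
Sum = Δs · [g(2) + g(47/18) + g(29/9) + ...].
Sum ≈ -0.2053.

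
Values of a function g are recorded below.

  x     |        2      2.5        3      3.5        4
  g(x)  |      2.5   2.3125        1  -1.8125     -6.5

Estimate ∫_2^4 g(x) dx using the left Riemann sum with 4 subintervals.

2

Δx = 0.5.
Sum = 0.5·[2.5 + 2.3125 + 1 + (-1.8125)] = 2.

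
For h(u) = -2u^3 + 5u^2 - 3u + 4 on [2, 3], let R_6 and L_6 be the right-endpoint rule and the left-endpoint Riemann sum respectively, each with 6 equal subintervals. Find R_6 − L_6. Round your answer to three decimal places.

-2.667

R_6 ≈ -5.71296.
L_6 ≈ -3.04630.
R_6 − L_6 ≈ -2.667.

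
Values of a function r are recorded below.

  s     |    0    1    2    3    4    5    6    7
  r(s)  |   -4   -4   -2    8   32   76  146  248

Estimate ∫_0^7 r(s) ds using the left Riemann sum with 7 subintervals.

252

Δs = 1.
Sum = 1·[(-4) + (-4) + (-2) + 8 + 32 + 76 + 146] = 252.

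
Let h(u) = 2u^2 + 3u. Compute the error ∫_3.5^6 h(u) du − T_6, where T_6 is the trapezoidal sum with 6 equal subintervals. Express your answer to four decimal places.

Exact integral: ∫_3.5^6 h(u) du ≈ 151.041667.
T_6 ≈ 151.186343.
Error ≈ 151.041667 − 151.186343 ≈ -0.1447.

-0.1447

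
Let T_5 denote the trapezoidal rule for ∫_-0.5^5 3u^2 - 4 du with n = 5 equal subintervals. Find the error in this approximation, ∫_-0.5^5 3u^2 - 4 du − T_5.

-3.3275

Exact integral: ∫_-0.5^5 f(u) du = 103.125.
T_5 = 106.4525.
Error = 103.125 − 106.4525 = -3.3275.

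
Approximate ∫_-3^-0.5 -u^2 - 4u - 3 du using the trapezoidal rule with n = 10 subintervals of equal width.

Δu = (-0.5 − (-3))/10 = 0.25.
f(-3) = 0, f(-2.75) = 0.4375, f(-2.5) = 0.75, f(-2.25) = 0.9375, f(-2) = 1, f(-1.75) = 0.9375, f(-1.5) = 0.75, f(-1.25) = 0.4375, f(-1) = 0, f(-0.75) = -0.5625, f(-0.5) = -1.25.
T_10 = (Δu/2)·[f(u_0) + 2f(u_1) + ... + 2f(u_{9}) + f(u_10)].
Sum = 1.015625.

1.015625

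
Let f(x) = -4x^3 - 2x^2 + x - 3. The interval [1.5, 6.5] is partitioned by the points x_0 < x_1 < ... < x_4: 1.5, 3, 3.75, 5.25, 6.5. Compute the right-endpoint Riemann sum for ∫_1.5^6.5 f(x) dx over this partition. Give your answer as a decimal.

Subinterval widths: 1.5, 0.75, 1.5, 1.25.
Right endpoints: 3, 3.75, 5.25, 6.5.
f(3) = -126, f(3.75) = -238.3125, f(5.25) = -631.6875, f(6.5) = -1179.5.
Sum = Σ Δx_i · f(x_i).
Sum = -2789.640625.

-2789.640625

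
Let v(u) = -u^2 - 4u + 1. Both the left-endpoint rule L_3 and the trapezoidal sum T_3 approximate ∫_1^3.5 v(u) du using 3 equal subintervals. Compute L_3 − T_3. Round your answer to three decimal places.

L_3 ≈ -25.39352.
T_3 ≈ -34.24769.
L_3 − T_3 ≈ 8.854.

8.854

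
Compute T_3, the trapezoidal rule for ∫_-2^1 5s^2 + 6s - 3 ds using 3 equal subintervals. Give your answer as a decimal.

-0.5

Δs = (1 − (-2))/3 = 1.
f(-2) = 5, f(-1) = -4, f(0) = -3, f(1) = 8.
T_3 = (Δs/2)·[f(s_0) + 2f(s_1) + 2f(s_2) + f(s_3)].
Sum = -0.5.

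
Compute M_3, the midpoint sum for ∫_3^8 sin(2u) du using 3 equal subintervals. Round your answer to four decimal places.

1.6056

Δu = (8 − 3)/3 = 5/3.
Midpoints: 23/6, 5.5, 43/6.
f(23/6) ≈ 0.9825, f(5.5) ≈ -1.0000, f(43/6) ≈ 0.9808.
Sum = Δu · [f(23/6) + f(5.5) + f(43/6)].
Sum ≈ 1.6056.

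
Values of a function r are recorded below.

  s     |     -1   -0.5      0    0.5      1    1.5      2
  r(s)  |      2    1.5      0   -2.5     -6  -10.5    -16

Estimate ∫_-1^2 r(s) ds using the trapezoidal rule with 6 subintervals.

Δs = 0.5.
T_6 = (0.5/2)·[2 + 2·1.5 + 2·0 + 2·(-2.5) + 2·(-6) + 2·(-10.5) + (-16)] = -12.25.

-12.25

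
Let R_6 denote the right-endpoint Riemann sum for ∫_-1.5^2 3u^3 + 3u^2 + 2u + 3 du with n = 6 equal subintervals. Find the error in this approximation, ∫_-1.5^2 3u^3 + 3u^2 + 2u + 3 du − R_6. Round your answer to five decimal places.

Exact integral: ∫_-1.5^2 f(u) du = 31.828125.
R_6 ≈ 46.3962674.
Error ≈ 31.828125 − 46.3962674 ≈ -14.56814.

-14.56814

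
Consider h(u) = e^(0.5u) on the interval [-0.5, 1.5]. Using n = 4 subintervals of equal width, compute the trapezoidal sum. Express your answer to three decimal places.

Δu = (1.5 − (-0.5))/4 = 0.5.
h(-0.5) ≈ 0.779, h(0) ≈ 1.000, h(0.5) ≈ 1.284, h(1) ≈ 1.649, h(1.5) ≈ 2.117.
T_4 = (Δu/2)·[h(u_0) + 2h(u_1) + 2h(u_2) + 2h(u_3) + h(u_4)].
Sum ≈ 2.690.

2.690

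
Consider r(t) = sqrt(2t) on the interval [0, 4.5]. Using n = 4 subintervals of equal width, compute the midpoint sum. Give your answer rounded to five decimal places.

9.08519

Δt = (4.5 − 0)/4 = 1.125.
Midpoints: 0.5625, 1.6875, 2.8125, 3.9375.
r(0.5625) ≈ 1.06066, r(1.6875) ≈ 1.83712, r(2.8125) ≈ 2.37171, r(3.9375) ≈ 2.80624.
Sum = Δt · [r(0.5625) + r(1.6875) + r(2.8125) + r(3.9375)].
Sum ≈ 9.08519.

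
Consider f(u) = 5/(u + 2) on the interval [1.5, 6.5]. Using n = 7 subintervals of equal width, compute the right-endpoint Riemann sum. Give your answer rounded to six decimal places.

4.150739

Δu = (6.5 − 1.5)/7 = 5/7.
Right endpoints: 31/14, 41/14, 51/14, 61/14, 71/14, 81/14, 6.5.
f(31/14) = 70/59, f(41/14) = 70/69, f(51/14) = 70/79, f(61/14) = 70/89, f(71/14) = 70/99, f(81/14) = 70/109, f(6.5) = 10/17.
Sum = Δu · [f(31/14) + f(41/14) + f(51/14) + ...].
Sum ≈ 4.150739.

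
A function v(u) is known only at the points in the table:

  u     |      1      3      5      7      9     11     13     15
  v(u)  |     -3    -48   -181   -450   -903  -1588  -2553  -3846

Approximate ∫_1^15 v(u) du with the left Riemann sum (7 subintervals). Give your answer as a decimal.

-11452

Δu = 2.
Sum = 2·[(-3) + (-48) + (-181) + (-450) + (-903) + (-1588) + (-2553)] = -11452.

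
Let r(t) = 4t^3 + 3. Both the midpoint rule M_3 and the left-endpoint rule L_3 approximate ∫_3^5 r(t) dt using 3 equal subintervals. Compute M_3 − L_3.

120

M_3 ≈ 546.44444.
L_3 ≈ 426.44444.
M_3 − L_3 = 120.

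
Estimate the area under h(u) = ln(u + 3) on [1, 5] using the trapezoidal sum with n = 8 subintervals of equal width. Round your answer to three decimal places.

Δu = (5 − 1)/8 = 0.5.
h(1) ≈ 1.386, h(1.5) ≈ 1.504, h(2) ≈ 1.609, h(2.5) ≈ 1.705, h(3) ≈ 1.792, h(3.5) ≈ 1.872, h(4) ≈ 1.946, h(4.5) ≈ 2.015, h(5) ≈ 2.079.
T_8 = (Δu/2)·[h(u_0) + 2h(u_1) + ... + 2h(u_{7}) + h(u_8)].
Sum ≈ 7.088.

7.088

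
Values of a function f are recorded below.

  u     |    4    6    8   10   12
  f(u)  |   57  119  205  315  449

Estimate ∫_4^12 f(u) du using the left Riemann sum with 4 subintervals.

1392

Δu = 2.
Sum = 2·[57 + 119 + 205 + 315] = 1392.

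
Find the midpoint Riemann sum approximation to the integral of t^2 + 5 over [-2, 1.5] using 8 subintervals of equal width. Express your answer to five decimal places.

Δt = (1.5 − (-2))/8 = 0.4375.
Midpoints: -1.78125, -1.34375, -0.90625, -0.46875, -0.03125, 0.40625, 0.84375, 1.28125.
f(-1.78125) = 8369/1024, f(-1.34375) = 6969/1024, f(-0.90625) = 5961/1024, f(-0.46875) = 5345/1024, f(-0.03125) = 5121/1024, f(0.40625) = 5289/1024, f(0.84375) = 5849/1024, f(1.28125) = 6801/1024.
Sum = Δt · [f(-1.78125) + f(-1.34375) + f(-0.90625) + ...].
Sum ≈ 21.23584.

21.23584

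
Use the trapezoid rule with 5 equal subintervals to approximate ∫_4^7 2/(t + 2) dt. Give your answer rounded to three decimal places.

Δt = (7 − 4)/5 = 0.6.
f(4) = 1/3, f(4.6) = 10/33, f(5.2) = 5/18, f(5.8) = 10/39, f(6.4) = 5/21, f(7) = 2/9.
T_5 = (Δt/2)·[f(t_0) + 2f(t_1) + ... + 2f(t_{4}) + f(t_5)].
Sum ≈ 0.812.

0.812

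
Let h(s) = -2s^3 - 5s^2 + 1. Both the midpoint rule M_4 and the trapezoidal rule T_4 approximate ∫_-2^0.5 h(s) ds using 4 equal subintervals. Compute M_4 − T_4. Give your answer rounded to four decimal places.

0.1221

M_4 ≈ -3.032227.
T_4 ≈ -3.154297.
M_4 − T_4 ≈ 0.1221.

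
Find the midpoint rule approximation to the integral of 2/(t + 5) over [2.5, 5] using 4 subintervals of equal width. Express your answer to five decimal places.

0.57511

Δt = (5 − 2.5)/4 = 0.625.
Midpoints: 2.8125, 3.4375, 4.0625, 4.6875.
f(2.8125) = 0.256, f(3.4375) = 32/135, f(4.0625) = 32/145, f(4.6875) = 32/155.
Sum = Δt · [f(2.8125) + f(3.4375) + f(4.0625) + f(4.6875)].
Sum ≈ 0.57511.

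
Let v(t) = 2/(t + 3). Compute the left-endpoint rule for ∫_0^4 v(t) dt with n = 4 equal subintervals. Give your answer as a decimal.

1.9

Δt = (4 − 0)/4 = 1.
Left endpoints: 0, 1, 2, 3.
v(0) = 2/3, v(1) = 0.5, v(2) = 0.4, v(3) = 1/3.
Sum = Δt · [v(0) + v(1) + v(2) + v(3)].
Sum = 1.9.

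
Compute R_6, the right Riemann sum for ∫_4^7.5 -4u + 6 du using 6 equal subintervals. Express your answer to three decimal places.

-63.583

Δu = (7.5 − 4)/6 = 7/12.
Right endpoints: 55/12, 31/6, 5.75, 19/3, 83/12, 7.5.
f(55/12) = -37/3, f(31/6) = -44/3, f(5.75) = -17, f(19/3) = -58/3, f(83/12) = -65/3, f(7.5) = -24.
Sum = Δu · [f(55/12) + f(31/6) + f(5.75) + ...].
Sum ≈ -63.583.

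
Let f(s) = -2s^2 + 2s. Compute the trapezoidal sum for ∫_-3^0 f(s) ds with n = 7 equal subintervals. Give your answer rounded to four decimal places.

Δs = (0 − (-3))/7 = 3/7.
f(-3) = -24, f(-18/7) = -900/49, f(-15/7) = -660/49, f(-12/7) = -456/49, f(-9/7) = -288/49, f(-6/7) = -156/49, f(-3/7) = -60/49, f(0) = 0.
T_7 = (Δs/2)·[f(s_0) + 2f(s_1) + ... + 2f(s_{6}) + f(s_7)].
Sum ≈ -27.1837.

-27.1837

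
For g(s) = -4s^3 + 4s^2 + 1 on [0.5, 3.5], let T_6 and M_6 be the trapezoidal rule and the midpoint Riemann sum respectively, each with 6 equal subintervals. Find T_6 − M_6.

-3.75

T_6 = -92.5.
M_6 = -88.75.
T_6 − M_6 = -3.75.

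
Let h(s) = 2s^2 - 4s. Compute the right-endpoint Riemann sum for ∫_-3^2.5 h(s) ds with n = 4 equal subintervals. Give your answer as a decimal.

18.4765625

Δs = (2.5 − (-3))/4 = 1.375.
Right endpoints: -1.625, -0.25, 1.125, 2.5.
h(-1.625) = 11.78125, h(-0.25) = 1.125, h(1.125) = -1.96875, h(2.5) = 2.5.
Sum = Δs · [h(-1.625) + h(-0.25) + h(1.125) + h(2.5)].
Sum = 18.4765625.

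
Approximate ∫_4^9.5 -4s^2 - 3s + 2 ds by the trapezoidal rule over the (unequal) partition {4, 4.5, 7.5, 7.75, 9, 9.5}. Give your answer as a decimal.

Subinterval widths: 0.5, 3, 0.25, 1.25, 0.5.
f(4) = -74, f(4.5) = -92.5, f(7.5) = -245.5, f(7.75) = -261.5, f(9) = -349, f(9.5) = -387.5.
On each subinterval the trapezoid contributes (Δs_i/2)·[f(s_{i-1}) + f(s_i)].
Sum = -1177.6875.

-1177.6875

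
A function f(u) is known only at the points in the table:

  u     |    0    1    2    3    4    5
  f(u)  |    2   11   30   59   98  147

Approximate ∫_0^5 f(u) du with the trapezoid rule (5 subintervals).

272.5

Δu = 1.
T_5 = (1/2)·[2 + 2·11 + 2·30 + 2·59 + 2·98 + 147] = 272.5.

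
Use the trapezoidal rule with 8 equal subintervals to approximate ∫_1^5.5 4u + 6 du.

Δu = (5.5 − 1)/8 = 0.5625.
f(1) = 10, f(1.5625) = 12.25, f(2.125) = 14.5, f(2.6875) = 16.75, f(3.25) = 19, f(3.8125) = 21.25, f(4.375) = 23.5, f(4.9375) = 25.75, f(5.5) = 28.
T_8 = (Δu/2)·[f(u_0) + 2f(u_1) + ... + 2f(u_{7}) + f(u_8)].
Sum = 85.5.

85.5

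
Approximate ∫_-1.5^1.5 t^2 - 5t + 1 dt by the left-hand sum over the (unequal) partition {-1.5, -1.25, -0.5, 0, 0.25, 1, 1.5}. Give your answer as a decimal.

9.78125

Subinterval widths: 0.25, 0.75, 0.5, 0.25, 0.75, 0.5.
Left endpoints: -1.5, -1.25, -0.5, 0, 0.25, 1.
f(-1.5) = 10.75, f(-1.25) = 8.8125, f(-0.5) = 3.75, f(0) = 1, f(0.25) = -0.1875, f(1) = -3.
Sum = Σ Δt_i · f(t_i).
Sum = 9.78125.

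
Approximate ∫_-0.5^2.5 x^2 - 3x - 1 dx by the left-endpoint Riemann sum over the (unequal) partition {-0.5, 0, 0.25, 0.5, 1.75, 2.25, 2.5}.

Subinterval widths: 0.5, 0.25, 0.25, 1.25, 0.5, 0.25.
Left endpoints: -0.5, 0, 0.25, 0.5, 1.75, 2.25.
f(-0.5) = 0.75, f(0) = -1, f(0.25) = -1.6875, f(0.5) = -2.25, f(1.75) = -3.1875, f(2.25) = -2.6875.
Sum = Σ Δx_i · f(x_i).
Sum = -5.375.

-5.375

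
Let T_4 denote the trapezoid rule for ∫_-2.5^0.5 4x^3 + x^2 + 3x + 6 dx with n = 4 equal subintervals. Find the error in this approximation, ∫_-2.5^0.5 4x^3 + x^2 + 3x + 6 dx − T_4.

Exact integral: ∫_-2.5^0.5 f(x) dx = -24.75.
T_4 = -27.84375.
Error = -24.75 − (-27.84375) = 3.09375.

3.09375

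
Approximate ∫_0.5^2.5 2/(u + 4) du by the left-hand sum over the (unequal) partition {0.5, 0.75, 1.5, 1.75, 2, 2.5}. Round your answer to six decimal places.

Subinterval widths: 0.25, 0.75, 0.25, 0.25, 0.5.
Left endpoints: 0.5, 0.75, 1.5, 1.75, 2.
f(0.5) = 4/9, f(0.75) = 8/19, f(1.5) = 4/11, f(1.75) = 8/23, f(2) = 1/3.
Sum = Σ Δu_i · f(u_i).
Sum ≈ 0.771433.

0.771433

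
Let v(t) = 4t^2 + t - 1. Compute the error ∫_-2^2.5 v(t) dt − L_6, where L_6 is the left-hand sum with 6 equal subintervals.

3.375

Exact integral: ∫_-2^2.5 v(t) dt = 28.125.
L_6 = 24.75.
Error = 28.125 − 24.75 = 3.375.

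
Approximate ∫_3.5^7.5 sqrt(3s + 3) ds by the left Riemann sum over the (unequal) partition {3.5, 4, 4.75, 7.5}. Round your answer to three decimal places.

Subinterval widths: 0.5, 0.75, 2.75.
Left endpoints: 3.5, 4, 4.75.
f(3.5) ≈ 3.674, f(4) ≈ 3.873, f(4.75) ≈ 4.153.
Sum = Σ Δs_i · f(s_i).
Sum ≈ 16.163.

16.163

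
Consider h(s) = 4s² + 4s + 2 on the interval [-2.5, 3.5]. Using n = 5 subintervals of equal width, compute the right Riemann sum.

136.56

Δs = (3.5 − (-2.5))/5 = 1.2.
Right endpoints: -1.3, -0.1, 1.1, 2.3, 3.5.
h(-1.3) = 3.56, h(-0.1) = 1.64, h(1.1) = 11.24, h(2.3) = 32.36, h(3.5) = 65.
Sum = Δs · [h(-1.3) + h(-0.1) + h(1.1) + h(2.3) + h(3.5)].
Sum = 136.56.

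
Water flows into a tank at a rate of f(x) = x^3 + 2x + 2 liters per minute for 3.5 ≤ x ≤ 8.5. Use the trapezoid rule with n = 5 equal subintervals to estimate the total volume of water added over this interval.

Δx = (8.5 − 3.5)/5 = 1.
f(3.5) = 51.875, f(4.5) = 102.125, f(5.5) = 179.375, f(6.5) = 289.625, f(7.5) = 438.875, f(8.5) = 633.125.
T_5 = (Δx/2)·[f(x_0) + 2f(x_1) + ... + 2f(x_{4}) + f(x_5)].
Sum = 1352.5.

1352.5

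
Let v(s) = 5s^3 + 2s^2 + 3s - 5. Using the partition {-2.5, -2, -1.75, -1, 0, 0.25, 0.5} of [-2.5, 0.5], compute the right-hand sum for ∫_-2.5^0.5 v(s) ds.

Subinterval widths: 0.5, 0.25, 0.75, 1, 0.25, 0.25.
Right endpoints: -2, -1.75, -1, 0, 0.25, 0.5.
v(-2) = -43, v(-1.75) = -30.921875, v(-1) = -11, v(0) = -5, v(0.25) = -4.046875, v(0.5) = -2.375.
Sum = Σ Δs_i · v(s_i).
Sum = -44.0859375.

-44.0859375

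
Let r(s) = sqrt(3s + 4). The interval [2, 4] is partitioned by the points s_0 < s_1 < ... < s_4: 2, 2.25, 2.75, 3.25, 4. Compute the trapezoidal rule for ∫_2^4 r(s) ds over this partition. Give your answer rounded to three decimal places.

Subinterval widths: 0.25, 0.5, 0.5, 0.75.
r(2) ≈ 3.162, r(2.25) ≈ 3.279, r(2.75) ≈ 3.500, r(3.25) ≈ 3.708, r(4) ≈ 4.000.
On each subinterval the trapezoid contributes (Δs_i/2)·[r(s_{i-1}) + r(s_i)].
Sum ≈ 7.192.

7.192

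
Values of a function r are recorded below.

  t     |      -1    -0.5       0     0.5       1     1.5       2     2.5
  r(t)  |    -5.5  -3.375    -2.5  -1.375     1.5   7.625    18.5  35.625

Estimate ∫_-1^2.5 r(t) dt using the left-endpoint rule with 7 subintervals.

Δt = 0.5.
Sum = 0.5·[(-5.5) + (-3.375) + (-2.5) + (-1.375) + 1.5 + 7.625 + 18.5] = 7.4375.

7.4375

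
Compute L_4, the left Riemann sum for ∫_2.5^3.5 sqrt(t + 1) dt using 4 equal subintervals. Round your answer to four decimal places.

Δt = (3.5 − 2.5)/4 = 0.25.
Left endpoints: 2.5, 2.75, 3, 3.25.
f(2.5) ≈ 1.8708, f(2.75) ≈ 1.9365, f(3) ≈ 2.0000, f(3.25) ≈ 2.0616.
Sum = Δt · [f(2.5) + f(2.75) + f(3) + f(3.25)].
Sum ≈ 1.9672.

1.9672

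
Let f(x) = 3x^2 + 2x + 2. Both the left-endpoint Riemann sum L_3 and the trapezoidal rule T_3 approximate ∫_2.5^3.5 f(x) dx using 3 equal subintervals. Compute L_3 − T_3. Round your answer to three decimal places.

-3.333

L_3 ≈ 31.97222.
T_3 ≈ 35.30556.
L_3 − T_3 ≈ -3.333.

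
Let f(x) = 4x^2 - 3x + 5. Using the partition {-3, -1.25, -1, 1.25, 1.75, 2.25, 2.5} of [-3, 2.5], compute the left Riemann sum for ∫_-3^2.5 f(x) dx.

Subinterval widths: 1.75, 0.25, 2.25, 0.5, 0.5, 0.25.
Left endpoints: -3, -1.25, -1, 1.25, 1.75, 2.25.
f(-3) = 50, f(-1.25) = 15, f(-1) = 12, f(1.25) = 7.5, f(1.75) = 12, f(2.25) = 18.5.
Sum = Σ Δx_i · f(x_i).
Sum = 132.625.

132.625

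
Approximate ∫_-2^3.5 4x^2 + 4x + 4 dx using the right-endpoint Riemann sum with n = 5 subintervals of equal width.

141.02

Δx = (3.5 − (-2))/5 = 1.1.
Right endpoints: -0.9, 0.2, 1.3, 2.4, 3.5.
f(-0.9) = 3.64, f(0.2) = 4.96, f(1.3) = 15.96, f(2.4) = 36.64, f(3.5) = 67.
Sum = Δx · [f(-0.9) + f(0.2) + f(1.3) + f(2.4) + f(3.5)].
Sum = 141.02.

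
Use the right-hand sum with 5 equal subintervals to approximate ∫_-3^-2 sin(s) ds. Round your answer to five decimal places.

-0.64875

Δs = (-2 − (-3))/5 = 0.2.
Right endpoints: -2.8, -2.6, -2.4, -2.2, -2.
f(-2.8) ≈ -0.33499, f(-2.6) ≈ -0.51550, f(-2.4) ≈ -0.67546, f(-2.2) ≈ -0.80850, f(-2) ≈ -0.90930.
Sum = Δs · [f(-2.8) + f(-2.6) + f(-2.4) + f(-2.2) + f(-2)].
Sum ≈ -0.64875.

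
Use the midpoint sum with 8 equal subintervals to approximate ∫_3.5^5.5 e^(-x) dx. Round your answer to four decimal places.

Δx = (5.5 − 3.5)/8 = 0.25.
Midpoints: 3.625, 3.875, 4.125, 4.375, 4.625, 4.875, 5.125, 5.375.
f(3.625) ≈ 0.0266, f(3.875) ≈ 0.0208, f(4.125) ≈ 0.0162, f(4.375) ≈ 0.0126, f(4.625) ≈ 0.0098, f(4.875) ≈ 0.0076, f(5.125) ≈ 0.0059, f(5.375) ≈ 0.0046.
Sum = Δx · [f(3.625) + f(3.875) + f(4.125) + ...].
Sum ≈ 0.0260.

0.0260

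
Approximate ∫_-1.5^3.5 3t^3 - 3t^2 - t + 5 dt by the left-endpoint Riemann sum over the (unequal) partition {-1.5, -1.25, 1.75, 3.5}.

Subinterval widths: 0.25, 3, 1.75.
Left endpoints: -1.5, -1.25, 1.75.
f(-1.5) = -10.375, f(-1.25) = -4.296875, f(1.75) = 10.140625.
Sum = Σ Δt_i · f(t_i).
Sum = 2.26171875.

2.26171875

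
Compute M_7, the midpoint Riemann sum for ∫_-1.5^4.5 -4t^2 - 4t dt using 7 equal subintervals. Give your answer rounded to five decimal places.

-160.53061

Δt = (4.5 − (-1.5))/7 = 6/7.
Midpoints: -15/14, -3/14, 9/14, 1.5, 33/14, 45/14, 57/14.
f(-15/14) = -15/49, f(-3/14) = 33/49, f(9/14) = -207/49, f(1.5) = -15, f(33/14) = -1551/49, f(45/14) = -2655/49, f(57/14) = -4047/49.
Sum = Δt · [f(-15/14) + f(-3/14) + f(9/14) + ...].
Sum ≈ -160.53061.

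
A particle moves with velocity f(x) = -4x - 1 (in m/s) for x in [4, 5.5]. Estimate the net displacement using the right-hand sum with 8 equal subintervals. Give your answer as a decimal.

-30.5625

Δx = (5.5 − 4)/8 = 0.1875.
Right endpoints: 4.1875, 4.375, 4.5625, 4.75, 4.9375, 5.125, 5.3125, 5.5.
f(4.1875) = -17.75, f(4.375) = -18.5, f(4.5625) = -19.25, f(4.75) = -20, f(4.9375) = -20.75, f(5.125) = -21.5, f(5.3125) = -22.25, f(5.5) = -23.
Sum = Δx · [f(4.1875) + f(4.375) + f(4.5625) + ...].
Sum = -30.5625.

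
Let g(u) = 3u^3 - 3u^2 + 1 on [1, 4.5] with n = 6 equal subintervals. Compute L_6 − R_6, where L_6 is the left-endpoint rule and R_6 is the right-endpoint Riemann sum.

L_6 ≈ 162.47352431.
R_6 ≈ 286.50477431.
L_6 − R_6 = -124.03125.

-124.03125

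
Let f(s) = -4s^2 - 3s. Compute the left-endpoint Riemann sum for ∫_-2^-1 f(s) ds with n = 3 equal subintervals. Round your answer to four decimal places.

-6.4074

Δs = (-1 − (-2))/3 = 1/3.
Left endpoints: -2, -5/3, -4/3.
f(-2) = -10, f(-5/3) = -55/9, f(-4/3) = -28/9.
Sum = Δs · [f(-2) + f(-5/3) + f(-4/3)].
Sum ≈ -6.4074.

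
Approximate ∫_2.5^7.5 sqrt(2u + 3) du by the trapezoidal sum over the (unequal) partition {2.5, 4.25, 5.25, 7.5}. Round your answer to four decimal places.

17.8813

Subinterval widths: 1.75, 1, 2.25.
f(2.5) ≈ 2.8284, f(4.25) ≈ 3.3912, f(5.25) ≈ 3.6742, f(7.5) ≈ 4.2426.
On each subinterval the trapezoid contributes (Δu_i/2)·[f(u_{i-1}) + f(u_i)].
Sum ≈ 17.8813.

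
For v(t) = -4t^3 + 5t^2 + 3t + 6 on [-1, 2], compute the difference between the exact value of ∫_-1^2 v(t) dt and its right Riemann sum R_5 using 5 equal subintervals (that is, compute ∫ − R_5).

Exact integral: ∫_-1^2 v(t) dt = 22.5.
R_5 = 18.72.
Error = 22.5 − 18.72 = 3.78.

3.78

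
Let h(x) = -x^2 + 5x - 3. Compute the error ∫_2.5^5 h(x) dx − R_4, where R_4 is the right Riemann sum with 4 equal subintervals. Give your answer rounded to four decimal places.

Exact integral: ∫_2.5^5 h(x) dx ≈ 2.916667.
R_4 = 0.80078125.
Error ≈ 2.916667 − 0.80078125 ≈ 2.1159.

2.1159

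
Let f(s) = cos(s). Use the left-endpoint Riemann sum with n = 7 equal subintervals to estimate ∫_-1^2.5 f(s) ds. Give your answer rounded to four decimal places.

1.7452

Δs = (2.5 − (-1))/7 = 0.5.
Left endpoints: -1, -0.5, 0, 0.5, 1, 1.5, 2.
f(-1) ≈ 0.5403, f(-0.5) ≈ 0.8776, f(0) ≈ 1.0000, f(0.5) ≈ 0.8776, f(1) ≈ 0.5403, f(1.5) ≈ 0.0707, f(2) ≈ -0.4161.
Sum = Δs · [f(-1) + f(-0.5) + f(0) + ...].
Sum ≈ 1.7452.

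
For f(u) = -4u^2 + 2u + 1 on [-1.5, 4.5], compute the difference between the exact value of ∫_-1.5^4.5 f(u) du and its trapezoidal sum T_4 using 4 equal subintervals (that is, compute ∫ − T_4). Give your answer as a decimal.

Exact integral: ∫_-1.5^4.5 f(u) du = -102.
T_4 = -111.
Error = -102 − (-111) = 9.

9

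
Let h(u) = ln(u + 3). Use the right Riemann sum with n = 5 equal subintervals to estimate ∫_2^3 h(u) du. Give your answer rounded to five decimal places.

1.72149

Δu = (3 − 2)/5 = 0.2.
Right endpoints: 2.2, 2.4, 2.6, 2.8, 3.
h(2.2) ≈ 1.64866, h(2.4) ≈ 1.68640, h(2.6) ≈ 1.72277, h(2.8) ≈ 1.75786, h(3) ≈ 1.79176.
Sum = Δu · [h(2.2) + h(2.4) + h(2.6) + h(2.8) + h(3)].
Sum ≈ 1.72149.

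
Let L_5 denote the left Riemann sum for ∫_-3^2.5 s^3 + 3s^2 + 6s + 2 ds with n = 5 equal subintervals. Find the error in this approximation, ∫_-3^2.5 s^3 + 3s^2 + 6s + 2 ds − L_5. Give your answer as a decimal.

Exact integral: ∫_-3^2.5 f(s) ds = 34.890625.
L_5 = 0.33.
Error = 34.890625 − 0.33 = 34.560625.

34.560625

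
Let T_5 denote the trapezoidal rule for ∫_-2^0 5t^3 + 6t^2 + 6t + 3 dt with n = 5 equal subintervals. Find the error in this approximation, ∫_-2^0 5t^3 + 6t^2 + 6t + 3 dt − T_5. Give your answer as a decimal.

0.48

Exact integral: ∫_-2^0 f(t) dt = -10.
T_5 = -10.48.
Error = -10 − (-10.48) = 0.48.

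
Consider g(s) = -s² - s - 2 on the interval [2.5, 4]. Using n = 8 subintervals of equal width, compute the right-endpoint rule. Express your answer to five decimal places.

-25.06348

Δs = (4 − 2.5)/8 = 0.1875.
Right endpoints: 2.6875, 2.875, 3.0625, 3.25, 3.4375, 3.625, 3.8125, 4.
g(2.6875) = -11.91015625, g(2.875) = -13.140625, g(3.0625) = -14.44140625, g(3.25) = -15.8125, g(3.4375) = -17.25390625, g(3.625) = -18.765625, g(3.8125) = -20.34765625, g(4) = -22.
Sum = Δs · [g(2.6875) + g(2.875) + g(3.0625) + ...].
Sum ≈ -25.06348.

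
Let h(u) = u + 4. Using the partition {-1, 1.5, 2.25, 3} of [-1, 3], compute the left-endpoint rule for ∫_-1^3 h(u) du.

Subinterval widths: 2.5, 0.75, 0.75.
Left endpoints: -1, 1.5, 2.25.
h(-1) = 3, h(1.5) = 5.5, h(2.25) = 6.25.
Sum = Σ Δu_i · h(u_i).
Sum = 16.3125.

16.3125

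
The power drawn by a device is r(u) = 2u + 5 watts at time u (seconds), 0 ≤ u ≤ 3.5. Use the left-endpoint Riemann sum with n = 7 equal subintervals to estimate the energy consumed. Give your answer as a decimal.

28

Δu = (3.5 − 0)/7 = 0.5.
Left endpoints: 0, 0.5, 1, 1.5, 2, 2.5, 3.
r(0) = 5, r(0.5) = 6, r(1) = 7, r(1.5) = 8, r(2) = 9, r(2.5) = 10, r(3) = 11.
Sum = Δu · [r(0) + r(0.5) + r(1) + ...].
Sum = 28.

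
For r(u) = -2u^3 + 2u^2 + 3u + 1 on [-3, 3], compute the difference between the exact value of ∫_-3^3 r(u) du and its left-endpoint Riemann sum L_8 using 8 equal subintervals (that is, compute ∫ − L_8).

-34.875

Exact integral: ∫_-3^3 r(u) du = 42.
L_8 = 76.875.
Error = 42 − 76.875 = -34.875.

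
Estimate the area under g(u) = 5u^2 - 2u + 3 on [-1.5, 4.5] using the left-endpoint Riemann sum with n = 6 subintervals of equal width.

Δu = (4.5 − (-1.5))/6 = 1.
Left endpoints: -1.5, -0.5, 0.5, 1.5, 2.5, 3.5.
g(-1.5) = 17.25, g(-0.5) = 5.25, g(0.5) = 3.25, g(1.5) = 11.25, g(2.5) = 29.25, g(3.5) = 57.25.
Sum = Δu · [g(-1.5) + g(-0.5) + g(0.5) + ...].
Sum = 123.5.

123.5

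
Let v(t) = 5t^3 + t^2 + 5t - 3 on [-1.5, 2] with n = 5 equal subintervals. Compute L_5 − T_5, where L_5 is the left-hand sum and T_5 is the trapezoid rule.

L_5 = -13.9475.
T_5 = 12.69625.
L_5 − T_5 = -26.64375.

-26.64375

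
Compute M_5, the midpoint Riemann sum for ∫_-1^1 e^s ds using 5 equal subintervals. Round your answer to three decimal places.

Δs = (1 − (-1))/5 = 0.4.
Midpoints: -0.8, -0.4, 0, 0.4, 0.8.
f(-0.8) ≈ 0.449, f(-0.4) ≈ 0.670, f(0) ≈ 1.000, f(0.4) ≈ 1.492, f(0.8) ≈ 2.226.
Sum = Δs · [f(-0.8) + f(-0.4) + f(0) + f(0.4) + f(0.8)].
Sum ≈ 2.335.

2.335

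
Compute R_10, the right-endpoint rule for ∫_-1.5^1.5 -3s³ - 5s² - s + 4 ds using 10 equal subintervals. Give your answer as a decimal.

Δs = (1.5 − (-1.5))/10 = 0.3.
Right endpoints: -1.2, -0.9, -0.6, -0.3, 0, 0.3, 0.6, 0.9, 1.2, 1.5.
f(-1.2) = 3.184, f(-0.9) = 3.037, f(-0.6) = 3.448, f(-0.3) = 3.931, f(0) = 4, f(0.3) = 3.169, f(0.6) = 0.952, f(0.9) = -3.137, f(1.2) = -9.584, f(1.5) = -18.875.
Sum = Δs · [f(-1.2) + f(-0.9) + f(-0.6) + ...].
Sum = -2.9625.

-2.9625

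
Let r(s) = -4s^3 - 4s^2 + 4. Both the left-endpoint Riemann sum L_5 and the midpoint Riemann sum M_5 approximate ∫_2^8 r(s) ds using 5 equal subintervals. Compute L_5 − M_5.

L_5 = -3466.56.
M_5 = -4681.92.
L_5 − M_5 = 1215.36.

1215.36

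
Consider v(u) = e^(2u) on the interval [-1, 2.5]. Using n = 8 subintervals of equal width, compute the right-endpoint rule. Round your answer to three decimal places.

111.246

Δu = (2.5 − (-1))/8 = 0.4375.
Right endpoints: -0.5625, -0.125, 0.3125, 0.75, 1.1875, 1.625, 2.0625, 2.5.
v(-0.5625) ≈ 0.325, v(-0.125) ≈ 0.779, v(0.3125) ≈ 1.868, v(0.75) ≈ 4.482, v(1.1875) ≈ 10.751, v(1.625) ≈ 25.790, v(2.0625) ≈ 61.868, v(2.5) ≈ 148.413.
Sum = Δu · [v(-0.5625) + v(-0.125) + v(0.3125) + ...].
Sum ≈ 111.246.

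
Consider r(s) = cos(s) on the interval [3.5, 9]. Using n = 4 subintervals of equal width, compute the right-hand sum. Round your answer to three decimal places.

Δs = (9 − 3.5)/4 = 1.375.
Right endpoints: 4.875, 6.25, 7.625, 9.
r(4.875) ≈ 0.162, r(6.25) ≈ 0.999, r(7.625) ≈ 0.227, r(9) ≈ -0.911.
Sum = Δs · [r(4.875) + r(6.25) + r(7.625) + r(9)].
Sum ≈ 0.656.

0.656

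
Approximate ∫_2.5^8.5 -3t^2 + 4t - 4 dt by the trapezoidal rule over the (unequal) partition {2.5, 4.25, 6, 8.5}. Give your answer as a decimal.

-503.671875

Subinterval widths: 1.75, 1.75, 2.5.
f(2.5) = -12.75, f(4.25) = -41.1875, f(6) = -88, f(8.5) = -186.75.
On each subinterval the trapezoid contributes (Δt_i/2)·[f(t_{i-1}) + f(t_i)].
Sum = -503.671875.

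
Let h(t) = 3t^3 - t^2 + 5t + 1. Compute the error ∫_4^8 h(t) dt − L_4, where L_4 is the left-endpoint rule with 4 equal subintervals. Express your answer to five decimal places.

Exact integral: ∫_4^8 h(t) dt ≈ 2854.6666667.
L_4 = 2232.
Error ≈ 2854.6666667 − 2232 ≈ 622.66667.

622.66667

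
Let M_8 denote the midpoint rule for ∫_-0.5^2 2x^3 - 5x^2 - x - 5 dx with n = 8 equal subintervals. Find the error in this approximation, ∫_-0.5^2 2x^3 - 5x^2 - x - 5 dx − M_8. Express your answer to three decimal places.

Exact integral: ∫_-0.5^2 f(x) dx ≈ -19.94792.
M_8 ≈ -19.93774.
Error ≈ -19.94792 − (-19.93774) ≈ -0.010.

-0.010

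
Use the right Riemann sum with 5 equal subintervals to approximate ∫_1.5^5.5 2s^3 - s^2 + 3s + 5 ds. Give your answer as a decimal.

595.2

Δs = (5.5 − 1.5)/5 = 0.8.
Right endpoints: 2.3, 3.1, 3.9, 4.7, 5.5.
f(2.3) = 30.944, f(3.1) = 64.272, f(3.9) = 120.128, f(4.7) = 204.656, f(5.5) = 324.
Sum = Δs · [f(2.3) + f(3.1) + f(3.9) + f(4.7) + f(5.5)].
Sum = 595.2.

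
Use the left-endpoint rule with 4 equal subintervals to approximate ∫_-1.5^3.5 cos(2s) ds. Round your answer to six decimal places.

Δs = (3.5 − (-1.5))/4 = 1.25.
Left endpoints: -1.5, -0.25, 1, 2.25.
f(-1.5) ≈ -0.989992, f(-0.25) ≈ 0.877583, f(1) ≈ -0.416147, f(2.25) ≈ -0.210796.
Sum = Δs · [f(-1.5) + f(-0.25) + f(1) + f(2.25)].
Sum ≈ -0.924191.

-0.924191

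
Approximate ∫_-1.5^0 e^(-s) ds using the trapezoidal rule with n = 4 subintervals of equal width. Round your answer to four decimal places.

Δs = (0 − (-1.5))/4 = 0.375.
f(-1.5) ≈ 4.4817, f(-1.125) ≈ 3.0802, f(-0.75) ≈ 2.1170, f(-0.375) ≈ 1.4550, f(0) ≈ 1.0000.
T_4 = (Δs/2)·[f(s_0) + 2f(s_1) + 2f(s_2) + 2f(s_3) + f(s_4)].
Sum ≈ 3.5224.

3.5224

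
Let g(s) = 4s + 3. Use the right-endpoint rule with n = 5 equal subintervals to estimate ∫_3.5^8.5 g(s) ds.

145

Δs = (8.5 − 3.5)/5 = 1.
Right endpoints: 4.5, 5.5, 6.5, 7.5, 8.5.
g(4.5) = 21, g(5.5) = 25, g(6.5) = 29, g(7.5) = 33, g(8.5) = 37.
Sum = Δs · [g(4.5) + g(5.5) + g(6.5) + g(7.5) + g(8.5)].
Sum = 145.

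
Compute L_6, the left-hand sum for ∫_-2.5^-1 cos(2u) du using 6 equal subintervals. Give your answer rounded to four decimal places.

Δu = (-1 − (-2.5))/6 = 0.25.
Left endpoints: -2.5, -2.25, -2, -1.75, -1.5, -1.25.
f(-2.5) ≈ 0.2837, f(-2.25) ≈ -0.2108, f(-2) ≈ -0.6536, f(-1.75) ≈ -0.9365, f(-1.5) ≈ -0.9900, f(-1.25) ≈ -0.8011.
Sum = Δu · [f(-2.5) + f(-2.25) + f(-2) + ...].
Sum ≈ -0.8271.

-0.8271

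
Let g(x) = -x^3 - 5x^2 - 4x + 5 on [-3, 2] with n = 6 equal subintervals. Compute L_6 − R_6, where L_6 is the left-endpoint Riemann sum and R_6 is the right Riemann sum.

25

L_6 ≈ 3.391204.
R_6 ≈ -21.608796.
L_6 − R_6 = 25.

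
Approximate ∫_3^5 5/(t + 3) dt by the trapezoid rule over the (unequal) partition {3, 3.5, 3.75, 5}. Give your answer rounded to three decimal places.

1.443

Subinterval widths: 0.5, 0.25, 1.25.
f(3) = 5/6, f(3.5) = 10/13, f(3.75) = 20/27, f(5) = 0.625.
On each subinterval the trapezoid contributes (Δt_i/2)·[f(t_{i-1}) + f(t_i)].
Sum ≈ 1.443.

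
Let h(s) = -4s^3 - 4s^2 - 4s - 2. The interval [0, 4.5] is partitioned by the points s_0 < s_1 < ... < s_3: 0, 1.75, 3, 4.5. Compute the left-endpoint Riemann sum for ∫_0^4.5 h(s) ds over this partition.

-293.859375

Subinterval widths: 1.75, 1.25, 1.5.
Left endpoints: 0, 1.75, 3.
h(0) = -2, h(1.75) = -42.6875, h(3) = -158.
Sum = Σ Δs_i · h(s_i).
Sum = -293.859375.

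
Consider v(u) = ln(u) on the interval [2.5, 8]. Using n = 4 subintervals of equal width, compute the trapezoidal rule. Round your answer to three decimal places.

8.802

Δu = (8 − 2.5)/4 = 1.375.
v(2.5) ≈ 0.916, v(3.875) ≈ 1.355, v(5.25) ≈ 1.658, v(6.625) ≈ 1.891, v(8) ≈ 2.079.
T_4 = (Δu/2)·[v(u_0) + 2v(u_1) + 2v(u_2) + 2v(u_3) + v(u_4)].
Sum ≈ 8.802.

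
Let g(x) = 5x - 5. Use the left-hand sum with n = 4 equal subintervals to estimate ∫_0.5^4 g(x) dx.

14.21875

Δx = (4 − 0.5)/4 = 0.875.
Left endpoints: 0.5, 1.375, 2.25, 3.125.
g(0.5) = -2.5, g(1.375) = 1.875, g(2.25) = 6.25, g(3.125) = 10.625.
Sum = Δx · [g(0.5) + g(1.375) + g(2.25) + g(3.125)].
Sum = 14.21875.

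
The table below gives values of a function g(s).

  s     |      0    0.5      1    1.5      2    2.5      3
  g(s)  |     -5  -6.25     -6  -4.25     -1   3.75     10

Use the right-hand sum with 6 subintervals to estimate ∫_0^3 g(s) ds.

Δs = 0.5.
Sum = 0.5·[(-6.25) + (-6) + (-4.25) + (-1) + 3.75 + 10] = -1.875.

-1.875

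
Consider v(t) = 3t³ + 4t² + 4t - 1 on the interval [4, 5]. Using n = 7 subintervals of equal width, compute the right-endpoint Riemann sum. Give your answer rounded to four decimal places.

391.1633

Δt = (5 − 4)/7 = 1/7.
Right endpoints: 29/7, 30/7, 31/7, 32/7, 33/7, 34/7, 5.
v(29/7) = 102056/343, v(30/7) = 111737/343, v(31/7) = 122014/343, v(32/7) = 132905/343, v(33/7) = 144428/343, v(34/7) = 156601/343, v(5) = 494.
Sum = Δt · [v(29/7) + v(30/7) + v(31/7) + ...].
Sum ≈ 391.1633.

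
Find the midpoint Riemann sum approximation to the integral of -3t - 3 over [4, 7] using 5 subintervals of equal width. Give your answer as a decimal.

Δt = (7 − 4)/5 = 0.6.
Midpoints: 4.3, 4.9, 5.5, 6.1, 6.7.
f(4.3) = -15.9, f(4.9) = -17.7, f(5.5) = -19.5, f(6.1) = -21.3, f(6.7) = -23.1.
Sum = Δt · [f(4.3) + f(4.9) + f(5.5) + f(6.1) + f(6.7)].
Sum = -58.5.

-58.5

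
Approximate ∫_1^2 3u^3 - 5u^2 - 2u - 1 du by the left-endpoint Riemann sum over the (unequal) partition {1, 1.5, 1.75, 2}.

Subinterval widths: 0.5, 0.25, 0.25.
Left endpoints: 1, 1.5, 1.75.
f(1) = -5, f(1.5) = -5.125, f(1.75) = -3.734375.
Sum = Σ Δu_i · f(u_i).
Sum = -4.71484375.

-4.71484375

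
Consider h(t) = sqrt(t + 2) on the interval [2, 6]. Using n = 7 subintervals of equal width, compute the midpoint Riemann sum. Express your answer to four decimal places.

9.7526

Δt = (6 − 2)/7 = 4/7.
Midpoints: 16/7, 20/7, 24/7, 4, 32/7, 36/7, 40/7.
h(16/7) ≈ 2.0702, h(20/7) ≈ 2.2039, h(24/7) ≈ 2.3299, h(4) ≈ 2.4495, h(32/7) ≈ 2.5635, h(36/7) ≈ 2.6726, h(40/7) ≈ 2.7775.
Sum = Δt · [h(16/7) + h(20/7) + h(24/7) + ...].
Sum ≈ 9.7526.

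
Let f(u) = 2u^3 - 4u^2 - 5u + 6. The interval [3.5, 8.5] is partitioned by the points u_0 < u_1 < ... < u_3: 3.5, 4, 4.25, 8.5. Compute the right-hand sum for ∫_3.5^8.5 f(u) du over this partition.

Subinterval widths: 0.5, 0.25, 4.25.
Right endpoints: 4, 4.25, 8.5.
f(4) = 50, f(4.25) = 66.03125, f(8.5) = 902.75.
Sum = Σ Δu_i · f(u_i).
Sum = 3878.1953125.

3878.1953125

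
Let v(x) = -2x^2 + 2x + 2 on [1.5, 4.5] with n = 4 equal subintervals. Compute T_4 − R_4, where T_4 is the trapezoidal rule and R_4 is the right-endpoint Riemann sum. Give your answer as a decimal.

T_4 = -35.0625.
R_4 = -46.3125.
T_4 − R_4 = 11.25.

11.25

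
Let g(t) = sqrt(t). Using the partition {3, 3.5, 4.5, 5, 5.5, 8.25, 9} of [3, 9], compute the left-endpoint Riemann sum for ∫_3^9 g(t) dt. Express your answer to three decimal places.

Subinterval widths: 0.5, 1, 0.5, 0.5, 2.75, 0.75.
Left endpoints: 3, 3.5, 4.5, 5, 5.5, 8.25.
g(3) ≈ 1.732, g(3.5) ≈ 1.871, g(4.5) ≈ 2.121, g(5) ≈ 2.236, g(5.5) ≈ 2.345, g(8.25) ≈ 2.872.
Sum = Σ Δt_i · g(t_i).
Sum ≈ 13.519.

13.519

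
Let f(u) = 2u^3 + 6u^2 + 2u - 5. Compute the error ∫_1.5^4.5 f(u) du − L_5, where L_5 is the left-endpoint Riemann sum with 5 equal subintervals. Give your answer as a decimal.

82.53

Exact integral: ∫_1.5^4.5 f(u) du = 381.
L_5 = 298.47.
Error = 381 − 298.47 = 82.53.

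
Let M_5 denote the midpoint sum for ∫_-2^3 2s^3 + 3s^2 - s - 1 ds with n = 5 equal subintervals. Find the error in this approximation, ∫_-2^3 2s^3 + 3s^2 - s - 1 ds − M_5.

Exact integral: ∫_-2^3 f(s) ds = 60.
M_5 = 57.5.
Error = 60 − 57.5 = 2.5.

2.5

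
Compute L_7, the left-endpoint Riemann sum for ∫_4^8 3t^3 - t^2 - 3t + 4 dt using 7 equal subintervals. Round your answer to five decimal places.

Δt = (8 − 4)/7 = 4/7.
Left endpoints: 4, 32/7, 36/7, 40/7, 44/7, 48/7, 52/7.
f(4) = 168, f(32/7) = 87804/343, f(36/7) = 126976/343, f(40/7) = 176292/343, f(44/7) = 236904/343, f(48/7) = 309964/343, f(52/7) = 396624/343.
Sum = Δt · [f(4) + f(32/7) + f(36/7) + ...].
Sum ≈ 2319.34694.

2319.34694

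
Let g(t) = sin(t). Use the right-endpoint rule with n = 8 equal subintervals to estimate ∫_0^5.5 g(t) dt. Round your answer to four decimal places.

0.0372

Δt = (5.5 − 0)/8 = 0.6875.
Right endpoints: 0.6875, 1.375, 2.0625, 2.75, 3.4375, 4.125, 4.8125, 5.5.
g(0.6875) ≈ 0.6346, g(1.375) ≈ 0.9809, g(2.0625) ≈ 0.8815, g(2.75) ≈ 0.3817, g(3.4375) ≈ -0.2916, g(4.125) ≈ -0.8324, g(4.8125) ≈ -0.9950, g(5.5) ≈ -0.7055.
Sum = Δt · [g(0.6875) + g(1.375) + g(2.0625) + ...].
Sum ≈ 0.0372.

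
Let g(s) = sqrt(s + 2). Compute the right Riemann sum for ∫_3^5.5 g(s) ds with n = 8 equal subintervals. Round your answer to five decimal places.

6.31769

Δs = (5.5 − 3)/8 = 0.3125.
Right endpoints: 3.3125, 3.625, 3.9375, 4.25, 4.5625, 4.875, 5.1875, 5.5.
g(3.3125) ≈ 2.30489, g(3.625) ≈ 2.37171, g(3.9375) ≈ 2.43670, g(4.25) ≈ 2.50000, g(4.5625) ≈ 2.56174, g(4.875) ≈ 2.62202, g(5.1875) ≈ 2.68095, g(5.5) ≈ 2.73861.
Sum = Δs · [g(3.3125) + g(3.625) + g(3.9375) + ...].
Sum ≈ 6.31769.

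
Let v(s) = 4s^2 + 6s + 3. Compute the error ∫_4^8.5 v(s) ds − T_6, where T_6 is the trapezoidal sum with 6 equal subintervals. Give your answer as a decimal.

-1.6875

Exact integral: ∫_4^8.5 v(s) ds = 915.75.
T_6 = 917.4375.
Error = 915.75 − 917.4375 = -1.6875.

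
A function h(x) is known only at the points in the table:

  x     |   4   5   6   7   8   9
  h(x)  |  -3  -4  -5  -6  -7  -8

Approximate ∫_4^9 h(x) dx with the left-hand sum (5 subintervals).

-25

Δx = 1.
Sum = 1·[(-3) + (-4) + (-5) + (-6) + (-7)] = -25.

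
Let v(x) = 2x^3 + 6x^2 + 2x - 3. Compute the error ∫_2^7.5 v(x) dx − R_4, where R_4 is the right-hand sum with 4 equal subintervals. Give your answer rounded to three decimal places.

Exact integral: ∫_2^7.5 v(x) dx = 2437.53125.
R_4 ≈ 3289.49414.
Error ≈ 2437.53125 − 3289.49414 ≈ -851.963.

-851.963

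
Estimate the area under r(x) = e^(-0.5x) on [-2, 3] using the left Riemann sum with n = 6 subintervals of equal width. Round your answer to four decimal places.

Δx = (3 − (-2))/6 = 5/6.
Left endpoints: -2, -7/6, -1/3, 0.5, 4/3, 13/6.
r(-2) ≈ 2.7183, r(-7/6) ≈ 1.7920, r(-1/3) ≈ 1.1814, r(0.5) ≈ 0.7788, r(4/3) ≈ 0.5134, r(13/6) ≈ 0.3385.
Sum = Δx · [r(-2) + r(-7/6) + r(-1/3) + ...].
Sum ≈ 6.1019.

6.1019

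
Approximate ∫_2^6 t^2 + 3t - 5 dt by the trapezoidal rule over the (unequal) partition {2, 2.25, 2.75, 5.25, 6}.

Subinterval widths: 0.25, 0.5, 2.5, 0.75.
f(2) = 5, f(2.25) = 6.8125, f(2.75) = 10.8125, f(5.25) = 38.3125, f(6) = 49.
On each subinterval the trapezoid contributes (Δt_i/2)·[f(t_{i-1}) + f(t_i)].
Sum = 100.03125.

100.03125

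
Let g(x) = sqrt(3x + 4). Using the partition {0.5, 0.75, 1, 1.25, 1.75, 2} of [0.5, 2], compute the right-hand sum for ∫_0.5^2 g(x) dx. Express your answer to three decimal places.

Subinterval widths: 0.25, 0.25, 0.25, 0.5, 0.25.
Right endpoints: 0.75, 1, 1.25, 1.75, 2.
g(0.75) ≈ 2.500, g(1) ≈ 2.646, g(1.25) ≈ 2.784, g(1.75) ≈ 3.041, g(2) ≈ 3.162.
Sum = Σ Δx_i · g(x_i).
Sum ≈ 4.294.

4.294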